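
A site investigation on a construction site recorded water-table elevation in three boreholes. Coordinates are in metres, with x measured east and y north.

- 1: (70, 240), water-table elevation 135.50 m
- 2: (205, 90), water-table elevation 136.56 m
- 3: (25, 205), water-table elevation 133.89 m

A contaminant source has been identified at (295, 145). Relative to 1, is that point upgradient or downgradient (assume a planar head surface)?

Differences from 1: to 2 (Δx, Δy, Δh) = (135, -150, +1.06); to 3 = (-45, -35, -1.61).
Solve a·Δx + b·Δy = Δh: det = 135·(-35) − (-45)·(-150) = -11475.
∂h/∂x = [(+1.06)·(-35) − (-1.61)·(-150)] / -11475 = +0.02428
∂h/∂y = [135·(-1.61) − (-45)·(+1.06)] / -11475 = +0.01478
Head at (295, 145) = 135.50 + (+0.02428)·(225) + (+0.01478)·(-95) = 139.56 m.
That is higher than the 135.50 m at 1, so the point is upgradient.

upgradient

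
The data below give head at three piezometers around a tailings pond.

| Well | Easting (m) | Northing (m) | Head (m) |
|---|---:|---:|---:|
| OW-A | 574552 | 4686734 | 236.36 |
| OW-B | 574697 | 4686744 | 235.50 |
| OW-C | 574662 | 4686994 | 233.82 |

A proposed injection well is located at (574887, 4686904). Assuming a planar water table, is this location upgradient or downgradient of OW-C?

Differences from OW-A: to OW-B (Δx, Δy, Δh) = (145, 10, -0.86); to OW-C = (110, 260, -2.54).
Solve a·Δx + b·Δy = Δh: det = 145·260 − 110·10 = 36600.
∂h/∂x = [(-0.86)·260 − (-2.54)·10] / 36600 = -0.005415
∂h/∂y = [145·(-2.54) − 110·(-0.86)] / 36600 = -0.007478
Head at (574887, 4686904) = 236.36 + (-0.005415)·(335) + (-0.007478)·(170) = 233.27 m.
That is lower than the 233.82 m at OW-C, so the point is downgradient.

downgradient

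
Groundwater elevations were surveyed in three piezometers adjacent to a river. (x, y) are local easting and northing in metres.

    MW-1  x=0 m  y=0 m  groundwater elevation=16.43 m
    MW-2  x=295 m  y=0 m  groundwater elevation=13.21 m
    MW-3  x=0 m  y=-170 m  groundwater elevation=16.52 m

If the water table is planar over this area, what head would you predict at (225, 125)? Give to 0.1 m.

13.9 m

∂h/∂x = (13.21 − 16.43) / (295 − 0) = -0.01092
∂h/∂y = (16.52 − 16.43) / (-170 − 0) = -0.0005294
h(225, 125) = 16.43 + (-0.01092)·(225) + (-0.0005294)·(125) = 16.43 -2.456 -0.066 = 13.908 m.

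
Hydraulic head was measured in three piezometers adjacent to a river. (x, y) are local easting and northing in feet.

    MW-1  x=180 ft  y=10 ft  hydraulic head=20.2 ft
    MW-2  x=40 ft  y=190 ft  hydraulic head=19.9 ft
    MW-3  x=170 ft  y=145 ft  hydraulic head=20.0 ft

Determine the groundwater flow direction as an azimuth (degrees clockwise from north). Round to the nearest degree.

350°

Differences from MW-1: to MW-2 (Δx, Δy, Δh) = (-140, 180, -0.3); to MW-3 = (-10, 135, -0.2).
Determinant of the coordinate differences = (-140)·135 − (-10)·180 = -17100.
∂h/∂x = [(-0.3)·135 − (-0.2)·180] / -17100 = +0.0002632
∂h/∂y = [(-140)·(-0.2) − (-10)·(-0.3)] / -17100 = -0.001462
Flow direction (−∇h) has components (-0.0002632 E, +0.001462 N).
Azimuth = atan2(E, N) = atan2(-0.0002632, +0.001462) = 349.8° ≈ 350°.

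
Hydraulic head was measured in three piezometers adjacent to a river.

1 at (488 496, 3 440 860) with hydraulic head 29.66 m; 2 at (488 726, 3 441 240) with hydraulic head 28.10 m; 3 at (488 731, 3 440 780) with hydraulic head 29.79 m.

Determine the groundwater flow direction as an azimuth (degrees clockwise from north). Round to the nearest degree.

Differences from 1: to 2 (Δx, Δy, Δh) = (230, 380, -1.56); to 3 = (235, -80, +0.13).
Determinant of the coordinate differences = 230·(-80) − 235·380 = -107700.
∂h/∂x = [(-1.56)·(-80) − (+0.13)·380] / -107700 = -0.0007001
∂h/∂y = [230·(+0.13) − 235·(-1.56)] / -107700 = -0.003682
Flow direction (−∇h) has components (+0.0007001 E, +0.003682 N).
Azimuth = atan2(E, N) = atan2(+0.0007001, +0.003682) = 10.8° ≈ 011°.

011°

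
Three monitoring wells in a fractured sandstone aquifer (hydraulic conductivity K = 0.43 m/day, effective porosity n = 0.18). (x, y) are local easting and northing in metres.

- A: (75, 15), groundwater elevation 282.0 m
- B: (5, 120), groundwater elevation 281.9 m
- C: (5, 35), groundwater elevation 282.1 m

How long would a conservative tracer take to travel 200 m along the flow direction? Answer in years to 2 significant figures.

Three-point gradient (reference A): Δ to B = (-70, 105, -0.1), Δ to C = (-70, 20, +0.1).
∂h/∂x = -0.002101, ∂h/∂y = -0.002353 (det = 5950).
|∇h| = √(-0.002101² + -0.002353²) = 0.003154
Seepage velocity v = K·i/n = 0.43 × 0.003154 / 0.18 = 0.007535 m/day.
t = 200 / 0.007535 = 2.654e+04 days = 72.7 years.

73 years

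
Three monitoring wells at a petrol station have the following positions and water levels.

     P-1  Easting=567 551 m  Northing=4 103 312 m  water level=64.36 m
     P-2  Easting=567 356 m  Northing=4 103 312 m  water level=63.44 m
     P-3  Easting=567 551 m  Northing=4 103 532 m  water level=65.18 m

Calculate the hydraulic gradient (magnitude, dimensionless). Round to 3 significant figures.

0.00601

∂h/∂x = (63.44 − 64.36) / (567356 − 567551) = +0.004718
∂h/∂y = (65.18 − 64.36) / (4103532 − 4103312) = +0.003727
|∇h| = √(0.004718² + 0.003727²) = 0.006012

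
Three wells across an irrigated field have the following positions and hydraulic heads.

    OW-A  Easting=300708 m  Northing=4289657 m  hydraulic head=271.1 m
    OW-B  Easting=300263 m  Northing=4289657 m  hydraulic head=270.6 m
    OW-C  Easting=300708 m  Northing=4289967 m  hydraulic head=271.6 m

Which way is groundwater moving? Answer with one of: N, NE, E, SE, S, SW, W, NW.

∂h/∂x = (270.6 − 271.1) / (300263 − 300708) = +0.001124
∂h/∂y = (271.6 − 271.1) / (4289967 − 4289657) = +0.001613
Flow = −∇h = (-0.001124 east, -0.001613 north), which points southwest.

SW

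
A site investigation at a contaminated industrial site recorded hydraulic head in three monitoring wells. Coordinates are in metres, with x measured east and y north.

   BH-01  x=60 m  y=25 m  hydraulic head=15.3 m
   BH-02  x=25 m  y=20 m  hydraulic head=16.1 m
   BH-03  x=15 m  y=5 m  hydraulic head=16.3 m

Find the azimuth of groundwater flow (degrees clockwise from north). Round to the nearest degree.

095°

Taking BH-01 as reference: BH-02−BH-01 = (-35, -5, +0.8); BH-03−BH-01 = (-45, -20, +1.0).
Determinant of the coordinate differences = (-35)·(-20) − (-45)·(-5) = 475.
∂h/∂x = [(+0.8)·(-20) − (+1.0)·(-5)] / 475 = -0.02316
∂h/∂y = [(-35)·(+1.0) − (-45)·(+0.8)] / 475 = +0.002105
Flow direction (−∇h) has components (+0.02316 E, -0.002105 N).
Azimuth = atan2(E, N) = atan2(+0.02316, -0.002105) = 95.2° ≈ 095°.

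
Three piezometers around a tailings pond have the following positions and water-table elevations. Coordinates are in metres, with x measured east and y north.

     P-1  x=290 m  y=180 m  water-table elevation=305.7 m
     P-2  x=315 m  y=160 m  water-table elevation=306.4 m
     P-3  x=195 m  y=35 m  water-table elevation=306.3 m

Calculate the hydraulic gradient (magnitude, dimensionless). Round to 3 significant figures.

Three-point gradient (reference P-1): Δ to P-2 = (25, -20, +0.7), Δ to P-3 = (-95, -145, +0.6).
∂h/∂x = +0.01620, ∂h/∂y = -0.01475 (det = -5525).
|∇h| = √(0.01620² + -0.01475²) = 0.02191

0.0219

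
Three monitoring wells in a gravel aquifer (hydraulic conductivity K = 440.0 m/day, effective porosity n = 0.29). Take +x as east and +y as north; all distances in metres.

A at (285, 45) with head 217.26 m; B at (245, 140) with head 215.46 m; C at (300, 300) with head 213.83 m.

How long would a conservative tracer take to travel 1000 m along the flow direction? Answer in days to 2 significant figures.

Differences from A: to B (Δx, Δy, Δh) = (-40, 95, -1.80); to C = (15, 255, -3.43).
Solve a·Δx + b·Δy = Δh: det = (-40)·255 − 15·95 = -11625.
∂h/∂x = [(-1.80)·255 − (-3.43)·95] / -11625 = +0.01145
∂h/∂y = [(-40)·(-3.43) − 15·(-1.80)] / -11625 = -0.01412
|∇h| = √(0.01145² + -0.01412²) = 0.01818
Seepage velocity v = K·i/n = 440.0 × 0.01818 / 0.29 = 27.58 m/day.
t = 1000 / 27.58 = 36.26 days.

36 days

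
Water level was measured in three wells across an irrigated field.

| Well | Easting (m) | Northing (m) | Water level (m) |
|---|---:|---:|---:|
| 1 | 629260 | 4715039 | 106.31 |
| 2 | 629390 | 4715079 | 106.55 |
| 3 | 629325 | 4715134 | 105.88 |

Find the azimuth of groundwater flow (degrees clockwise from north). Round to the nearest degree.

331°

With h = a·x + b·y + c and 1 as origin, the differences give:
  130·a + 40·b = +0.24
  65·a + 95·b = -0.43
Eliminate b (×95 and ×40, subtract): 9750·a = 40.000 → a = ∂h/∂x = +0.004103
Back-substitute: b = ∂h/∂y = -0.007333.
Flow direction (−∇h) has components (-0.004103 E, +0.007333 N).
Azimuth = atan2(E, N) = atan2(-0.004103, +0.007333) = 330.8° ≈ 331°.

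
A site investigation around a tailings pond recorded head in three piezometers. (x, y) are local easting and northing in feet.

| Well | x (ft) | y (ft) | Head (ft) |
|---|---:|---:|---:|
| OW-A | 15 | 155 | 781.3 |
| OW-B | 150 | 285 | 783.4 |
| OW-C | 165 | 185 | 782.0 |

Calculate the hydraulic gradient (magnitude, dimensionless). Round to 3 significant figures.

0.0144

Differences from OW-A: to OW-B (Δx, Δy, Δh) = (135, 130, +2.1); to OW-C = (150, 30, +0.7).
Determinant of the coordinate differences = 135·30 − 150·130 = -15450.
∂h/∂x = [(+2.1)·30 − (+0.7)·130] / -15450 = +0.001812
∂h/∂y = [135·(+0.7) − 150·(+2.1)] / -15450 = +0.01427
|∇h| = √(0.001812² + 0.01427²) = 0.01438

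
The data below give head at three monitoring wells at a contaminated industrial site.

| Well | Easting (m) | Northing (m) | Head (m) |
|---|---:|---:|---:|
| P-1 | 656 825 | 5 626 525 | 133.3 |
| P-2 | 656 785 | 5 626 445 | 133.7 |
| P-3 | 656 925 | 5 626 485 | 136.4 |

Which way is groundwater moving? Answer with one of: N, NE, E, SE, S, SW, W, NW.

NW

With h = a·x + b·y + c and P-1 as origin, the differences give:
  (-40)·a + (-80)·b = +0.4
  100·a + (-40)·b = +3.1
Eliminate b (×(-40) and ×(-80), subtract): 9600·a = 232.00 → a = ∂h/∂x = +0.02417
Back-substitute: b = ∂h/∂y = -0.01708.
Flow = −∇h = (-0.02417 east, +0.01708 north), which points northwest.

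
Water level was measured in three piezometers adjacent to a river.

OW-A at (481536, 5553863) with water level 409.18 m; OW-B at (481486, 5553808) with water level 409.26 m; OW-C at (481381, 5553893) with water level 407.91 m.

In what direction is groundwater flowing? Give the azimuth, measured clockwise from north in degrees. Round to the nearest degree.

Taking OW-A as reference: OW-B−OW-A = (-50, -55, +0.08); OW-C−OW-A = (-155, 30, -1.27).
Determinant of the coordinate differences = (-50)·30 − (-155)·(-55) = -10025.
∂h/∂x = [(+0.08)·30 − (-1.27)·(-55)] / -10025 = +0.006728
∂h/∂y = [(-50)·(-1.27) − (-155)·(+0.08)] / -10025 = -0.007571
Flow direction (−∇h) has components (-0.006728 E, +0.007571 N).
Azimuth = atan2(E, N) = atan2(-0.006728, +0.007571) = 318.4° ≈ 318°.

318°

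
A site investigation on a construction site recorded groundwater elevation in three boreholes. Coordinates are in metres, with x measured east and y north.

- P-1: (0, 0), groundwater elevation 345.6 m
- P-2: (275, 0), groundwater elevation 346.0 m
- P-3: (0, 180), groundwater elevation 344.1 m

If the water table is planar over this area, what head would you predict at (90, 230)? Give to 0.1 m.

∂h/∂x = (346.0 − 345.6) / (275 − 0) = +0.001455
∂h/∂y = (344.1 − 345.6) / (180 − 0) = -0.008333
h(90, 230) = 345.6 + (+0.001455)·(90) + (-0.008333)·(230) = 345.6 +0.131 -1.917 = 343.814 m.

343.8 m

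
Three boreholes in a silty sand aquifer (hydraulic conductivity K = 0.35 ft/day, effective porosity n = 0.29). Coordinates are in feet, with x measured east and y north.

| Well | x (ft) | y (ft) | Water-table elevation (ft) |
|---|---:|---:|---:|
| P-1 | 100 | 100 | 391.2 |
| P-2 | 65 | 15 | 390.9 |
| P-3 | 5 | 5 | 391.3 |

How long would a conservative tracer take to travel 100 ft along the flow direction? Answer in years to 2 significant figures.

Three-point gradient (reference P-1): Δ to P-2 = (-35, -85, -0.3), Δ to P-3 = (-95, -95, +0.1).
∂h/∂x = -0.007789, ∂h/∂y = +0.006737 (det = -4750).
|∇h| = √(-0.007789² + 0.006737²) = 0.0103
Seepage velocity v = K·i/n = 0.35 × 0.0103 / 0.29 = 0.01243 ft/day.
t = 100 / 0.01243 = 8045 days = 22 years.

22 years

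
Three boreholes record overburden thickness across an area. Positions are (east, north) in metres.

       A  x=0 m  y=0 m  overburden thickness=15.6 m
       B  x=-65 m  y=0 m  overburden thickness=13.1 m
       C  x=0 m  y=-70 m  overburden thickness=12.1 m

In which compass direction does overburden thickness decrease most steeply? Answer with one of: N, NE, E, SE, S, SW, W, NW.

∂d/∂x = (13.1 − 15.6) / (-65 − 0) = +0.03846
∂d/∂y = (12.1 − 15.6) / (-70 − 0) = +0.05000
Steepest decrease is along −∇f = (-0.03846 E, -0.05000 N) → southwest.

SW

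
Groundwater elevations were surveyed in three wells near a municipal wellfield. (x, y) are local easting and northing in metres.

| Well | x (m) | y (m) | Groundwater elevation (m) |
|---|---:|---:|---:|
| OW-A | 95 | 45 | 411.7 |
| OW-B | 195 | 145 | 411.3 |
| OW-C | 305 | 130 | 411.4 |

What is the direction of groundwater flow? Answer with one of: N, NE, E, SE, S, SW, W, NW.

N

Three-point gradient (reference OW-A): Δ to OW-B = (100, 100, -0.4), Δ to OW-C = (210, 85, -0.3).
∂h/∂x = +0.0003200, ∂h/∂y = -0.004320 (det = -12500).
Flow = −∇h = (-0.0003200 east, +0.004320 north), which points north.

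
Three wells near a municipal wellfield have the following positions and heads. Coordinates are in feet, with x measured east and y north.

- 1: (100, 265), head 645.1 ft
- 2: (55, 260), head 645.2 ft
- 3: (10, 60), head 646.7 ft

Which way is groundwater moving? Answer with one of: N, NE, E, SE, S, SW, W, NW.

N

With h = a·x + b·y + c and 1 as origin, the differences give:
  (-45)·a + (-5)·b = +0.1
  (-90)·a + (-205)·b = +1.6
Eliminate b (×(-205) and ×(-5), subtract): 8775·a = -12.50 → a = ∂h/∂x = -0.001425
Back-substitute: b = ∂h/∂y = -0.007179.
Flow = −∇h = (+0.001425 east, +0.007179 north), which points north.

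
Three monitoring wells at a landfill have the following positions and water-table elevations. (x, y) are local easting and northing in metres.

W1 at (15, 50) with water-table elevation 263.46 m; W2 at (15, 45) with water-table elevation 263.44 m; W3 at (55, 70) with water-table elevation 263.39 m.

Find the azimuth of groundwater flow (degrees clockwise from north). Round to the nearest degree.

Taking W1 as reference: W2−W1 = (0, -5, -0.02); W3−W1 = (40, 20, -0.07).
Solve a·Δx + b·Δy = Δh: det = 0·20 − 40·(-5) = 200.
∂h/∂x = [(-0.02)·20 − (-0.07)·(-5)] / 200 = -0.003750
∂h/∂y = [0·(-0.07) − 40·(-0.02)] / 200 = +0.004000
Flow direction (−∇h) has components (+0.003750 E, -0.004000 N).
Azimuth = atan2(E, N) = atan2(+0.003750, -0.004000) = 136.8° ≈ 137°.

137°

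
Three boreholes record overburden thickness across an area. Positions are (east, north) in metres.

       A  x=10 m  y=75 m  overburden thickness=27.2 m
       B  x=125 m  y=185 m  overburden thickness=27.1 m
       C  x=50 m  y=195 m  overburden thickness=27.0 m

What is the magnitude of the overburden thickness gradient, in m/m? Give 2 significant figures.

0.0023 m/m

Three-point gradient (reference A): Δ to B = (115, 110, -0.1), Δ to C = (40, 120, -0.2).
∂d/∂x = +0.001064, ∂d/∂y = -0.002021 (det = 9400).
|∇f| = √(0.001064² + -0.002021²) = 0.002284 m/m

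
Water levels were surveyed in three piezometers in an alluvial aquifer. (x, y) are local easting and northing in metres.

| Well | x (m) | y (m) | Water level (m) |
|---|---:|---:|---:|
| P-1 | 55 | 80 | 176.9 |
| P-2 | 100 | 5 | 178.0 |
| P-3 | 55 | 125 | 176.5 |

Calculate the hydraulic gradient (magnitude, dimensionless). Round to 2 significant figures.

0.013

Differences from P-1: to P-2 (Δx, Δy, Δh) = (45, -75, +1.1); to P-3 = (0, 45, -0.4).
Solve a·Δx + b·Δy = Δh: det = 45·45 − 0·(-75) = 2025.
∂h/∂x = [(+1.1)·45 − (-0.4)·(-75)] / 2025 = +0.009630
∂h/∂y = [45·(-0.4) − 0·(+1.1)] / 2025 = -0.008889
|∇h| = √(0.009630² + -0.008889²) = 0.01311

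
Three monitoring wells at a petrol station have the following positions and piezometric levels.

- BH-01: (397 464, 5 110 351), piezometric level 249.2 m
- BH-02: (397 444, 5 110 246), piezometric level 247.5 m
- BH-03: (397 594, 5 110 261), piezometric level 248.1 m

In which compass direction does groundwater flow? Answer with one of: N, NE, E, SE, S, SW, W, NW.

S

With h = a·x + b·y + c and BH-01 as origin, the differences give:
  (-20)·a + (-105)·b = -1.7
  130·a + (-90)·b = -1.1
Eliminate b (×(-90) and ×(-105), subtract): 15450·a = 37.50 → a = ∂h/∂x = +0.002427
Back-substitute: b = ∂h/∂y = +0.01573.
Flow = −∇h = (-0.002427 east, -0.01573 north), which points south.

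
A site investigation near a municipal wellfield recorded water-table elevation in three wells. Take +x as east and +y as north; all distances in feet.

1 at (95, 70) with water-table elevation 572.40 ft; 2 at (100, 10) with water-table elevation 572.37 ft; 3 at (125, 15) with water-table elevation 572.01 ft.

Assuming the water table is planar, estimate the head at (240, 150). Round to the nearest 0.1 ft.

With h = a·x + b·y + c and 1 as origin, the differences give:
  5·a + (-60)·b = -0.03
  30·a + (-55)·b = -0.39
Eliminate b (×(-55) and ×(-60), subtract): 1525·a = -21.750 → a = ∂h/∂x = -0.01426
Back-substitute: b = ∂h/∂y = -0.0006885.
h(240, 150) = 572.40 + (-0.01426)·(145) + (-0.0006885)·(80) = 572.40 -2.068 -0.055 = 570.277 ft.

570.3 ft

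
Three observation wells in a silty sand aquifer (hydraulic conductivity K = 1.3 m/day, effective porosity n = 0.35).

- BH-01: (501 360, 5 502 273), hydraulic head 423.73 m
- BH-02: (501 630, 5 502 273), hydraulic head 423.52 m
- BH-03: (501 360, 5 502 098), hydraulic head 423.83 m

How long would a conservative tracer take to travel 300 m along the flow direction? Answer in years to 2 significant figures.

∂h/∂x = (423.52 − 423.73) / (501630 − 501360) = -0.0007778
∂h/∂y = (423.83 − 423.73) / (5502098 − 5502273) = -0.0005714
|∇h| = √(-0.0007778² + -0.0005714²) = 0.0009651
Seepage velocity v = K·i/n = 1.3 × 0.0009651 / 0.35 = 0.003585 m/day.
t = 300 / 0.003585 = 8.368e+04 days = 229 years.

230 years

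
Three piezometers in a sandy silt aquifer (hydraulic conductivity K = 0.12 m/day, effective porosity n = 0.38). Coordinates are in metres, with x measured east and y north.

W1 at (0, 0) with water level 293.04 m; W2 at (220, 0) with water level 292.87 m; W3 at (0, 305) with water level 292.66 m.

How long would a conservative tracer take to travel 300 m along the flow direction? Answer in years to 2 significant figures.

1800 years

∂h/∂x = (292.87 − 293.04) / (220 − 0) = -0.0007727
∂h/∂y = (292.66 − 293.04) / (305 − 0) = -0.001246
|∇h| = √(-0.0007727² + -0.001246²) = 0.001466
Seepage velocity v = K·i/n = 0.12 × 0.001466 / 0.38 = 0.0004629 m/day.
t = 300 / 0.0004629 = 6.481e+05 days = 1.77e+03 years.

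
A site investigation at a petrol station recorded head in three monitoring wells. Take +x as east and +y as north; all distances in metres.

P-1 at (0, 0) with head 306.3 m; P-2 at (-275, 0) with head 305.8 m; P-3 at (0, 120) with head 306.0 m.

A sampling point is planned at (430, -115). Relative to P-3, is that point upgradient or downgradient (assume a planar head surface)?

∂h/∂x = (305.8 − 306.3) / (-275 − 0) = +0.001818
∂h/∂y = (306.0 − 306.3) / (120 − 0) = -0.002500
Head at (430, -115) = 306.3 + (+0.001818)·(430) + (-0.002500)·(-115) = 307.37 m.
That is higher than the 306.0 m at P-3, so the point is upgradient.

upgradient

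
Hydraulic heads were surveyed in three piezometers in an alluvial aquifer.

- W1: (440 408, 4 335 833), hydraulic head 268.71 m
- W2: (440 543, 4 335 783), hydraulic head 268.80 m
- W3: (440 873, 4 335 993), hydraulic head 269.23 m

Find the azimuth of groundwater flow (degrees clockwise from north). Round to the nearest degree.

Three-point gradient (reference W1): Δ to W2 = (135, -50, +0.09), Δ to W3 = (465, 160, +0.52).
∂h/∂x = +0.0009008, ∂h/∂y = +0.0006321 (det = 44850).
Flow direction (−∇h) has components (-0.0009008 E, -0.0006321 N).
Azimuth = atan2(E, N) = atan2(-0.0009008, -0.0006321) = 234.9° ≈ 235°.

235°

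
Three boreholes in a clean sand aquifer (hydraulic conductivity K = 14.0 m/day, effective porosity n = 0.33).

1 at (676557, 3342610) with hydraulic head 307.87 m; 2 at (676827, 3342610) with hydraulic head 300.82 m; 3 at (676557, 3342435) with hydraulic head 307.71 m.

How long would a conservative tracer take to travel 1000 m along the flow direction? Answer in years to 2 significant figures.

2.5 years

∂h/∂x = (300.82 − 307.87) / (676827 − 676557) = -0.02611
∂h/∂y = (307.71 − 307.87) / (3342435 − 3342610) = +0.0009143
|∇h| = √(-0.02611² + 0.0009143²) = 0.02613
Seepage velocity v = K·i/n = 14.0 × 0.02613 / 0.33 = 1.109 m/day.
t = 1000 / 1.109 = 901.7 days = 2.47 years.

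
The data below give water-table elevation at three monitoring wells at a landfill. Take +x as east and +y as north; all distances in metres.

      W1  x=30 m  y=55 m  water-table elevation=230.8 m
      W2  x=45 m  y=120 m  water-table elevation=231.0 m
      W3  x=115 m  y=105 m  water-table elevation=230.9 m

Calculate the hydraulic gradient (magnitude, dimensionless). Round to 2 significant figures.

Three-point gradient (reference W1): Δ to W2 = (15, 65, +0.2), Δ to W3 = (85, 50, +0.1).
∂h/∂x = -0.0007330, ∂h/∂y = +0.003246 (det = -4775).
|∇h| = √(-0.0007330² + 0.003246²) = 0.003328

0.0033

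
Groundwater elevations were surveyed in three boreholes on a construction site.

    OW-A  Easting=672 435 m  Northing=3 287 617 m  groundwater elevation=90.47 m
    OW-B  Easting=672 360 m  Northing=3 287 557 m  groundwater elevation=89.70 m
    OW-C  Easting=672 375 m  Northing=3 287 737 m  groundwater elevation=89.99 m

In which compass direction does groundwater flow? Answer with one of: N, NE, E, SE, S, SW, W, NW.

W

Taking OW-A as reference: OW-B−OW-A = (-75, -60, -0.77); OW-C−OW-A = (-60, 120, -0.48).
Solve a·Δx + b·Δy = Δh: det = (-75)·120 − (-60)·(-60) = -12600.
∂h/∂x = [(-0.77)·120 − (-0.48)·(-60)] / -12600 = +0.009619
∂h/∂y = [(-75)·(-0.48) − (-60)·(-0.77)] / -12600 = +0.0008095
Flow = −∇h = (-0.009619 east, -0.0008095 north), which points west.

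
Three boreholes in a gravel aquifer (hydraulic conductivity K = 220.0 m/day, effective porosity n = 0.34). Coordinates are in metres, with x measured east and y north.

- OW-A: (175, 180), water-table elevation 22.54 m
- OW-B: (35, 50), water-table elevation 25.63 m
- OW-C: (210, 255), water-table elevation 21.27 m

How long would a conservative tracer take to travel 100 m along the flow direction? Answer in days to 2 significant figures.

9.5 days

Differences from OW-A: to OW-B (Δx, Δy, Δh) = (-140, -130, +3.09); to OW-C = (35, 75, -1.27).
Solve a·Δx + b·Δy = Δh: det = (-140)·75 − 35·(-130) = -5950.
∂h/∂x = [(+3.09)·75 − (-1.27)·(-130)] / -5950 = -0.01120
∂h/∂y = [(-140)·(-1.27) − 35·(+3.09)] / -5950 = -0.01171
|∇h| = √(-0.01120² + -0.01171²) = 0.0162
Seepage velocity v = K·i/n = 220.0 × 0.0162 / 0.34 = 10.48 m/day.
t = 100 / 10.48 = 9.542 days.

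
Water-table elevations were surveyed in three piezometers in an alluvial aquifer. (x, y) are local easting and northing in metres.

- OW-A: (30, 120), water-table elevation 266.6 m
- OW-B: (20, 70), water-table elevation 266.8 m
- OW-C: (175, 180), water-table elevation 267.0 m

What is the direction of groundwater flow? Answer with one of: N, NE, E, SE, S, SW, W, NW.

Differences from OW-A: to OW-B (Δx, Δy, Δh) = (-10, -50, +0.2); to OW-C = (145, 60, +0.4).
Determinant of the coordinate differences = (-10)·60 − 145·(-50) = 6650.
∂h/∂x = [(+0.2)·60 − (+0.4)·(-50)] / 6650 = +0.004812
∂h/∂y = [(-10)·(+0.4) − 145·(+0.2)] / 6650 = -0.004962
Flow = −∇h = (-0.004812 east, +0.004962 north), which points northwest.

NW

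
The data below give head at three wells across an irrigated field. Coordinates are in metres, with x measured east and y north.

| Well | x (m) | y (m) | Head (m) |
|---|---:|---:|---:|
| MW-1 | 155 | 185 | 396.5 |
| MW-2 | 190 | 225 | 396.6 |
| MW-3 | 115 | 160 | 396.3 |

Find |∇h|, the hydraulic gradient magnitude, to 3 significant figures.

Taking MW-1 as reference: MW-2−MW-1 = (35, 40, +0.1); MW-3−MW-1 = (-40, -25, -0.2).
Solve a·Δx + b·Δy = Δh: det = 35·(-25) − (-40)·40 = 725.
∂h/∂x = [(+0.1)·(-25) − (-0.2)·40] / 725 = +0.007586
∂h/∂y = [35·(-0.2) − (-40)·(+0.1)] / 725 = -0.004138
|∇h| = √(0.007586² + -0.004138²) = 0.008641

0.00864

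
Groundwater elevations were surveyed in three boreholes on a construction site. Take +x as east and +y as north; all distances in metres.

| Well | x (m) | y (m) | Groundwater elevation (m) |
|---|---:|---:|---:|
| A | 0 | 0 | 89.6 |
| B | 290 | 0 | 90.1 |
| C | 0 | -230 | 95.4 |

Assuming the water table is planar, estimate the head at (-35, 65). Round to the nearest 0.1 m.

87.9 m

∂h/∂x = (90.1 − 89.6) / (290 − 0) = +0.001724
∂h/∂y = (95.4 − 89.6) / (-230 − 0) = -0.02522
h(-35, 65) = 89.6 + (+0.001724)·(-35) + (-0.02522)·(65) = 89.6 -0.060 -1.639 = 87.901 m.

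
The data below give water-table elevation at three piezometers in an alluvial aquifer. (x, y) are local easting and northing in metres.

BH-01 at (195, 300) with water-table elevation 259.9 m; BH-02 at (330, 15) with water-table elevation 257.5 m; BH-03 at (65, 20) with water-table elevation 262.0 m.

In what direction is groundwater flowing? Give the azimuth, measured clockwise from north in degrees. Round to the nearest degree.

091°

Three-point gradient (reference BH-01): Δ to BH-02 = (135, -285, -2.4), Δ to BH-03 = (-130, -280, +2.1).
∂h/∂x = -0.01697, ∂h/∂y = +0.0003808 (det = -74850).
Flow direction (−∇h) has components (+0.01697 E, -0.0003808 N).
Azimuth = atan2(E, N) = atan2(+0.01697, -0.0003808) = 91.3° ≈ 091°.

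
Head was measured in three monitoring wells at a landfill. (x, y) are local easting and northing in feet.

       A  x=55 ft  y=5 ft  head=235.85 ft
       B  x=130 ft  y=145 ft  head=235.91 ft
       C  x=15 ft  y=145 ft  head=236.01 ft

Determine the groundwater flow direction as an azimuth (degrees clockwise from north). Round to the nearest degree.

Three-point gradient (reference A): Δ to B = (75, 140, +0.06), Δ to C = (-40, 140, +0.16).
∂h/∂x = -0.0008696, ∂h/∂y = +0.0008944 (det = 16100).
Flow direction (−∇h) has components (+0.0008696 E, -0.0008944 N).
Azimuth = atan2(E, N) = atan2(+0.0008696, -0.0008944) = 135.8° ≈ 136°.

136°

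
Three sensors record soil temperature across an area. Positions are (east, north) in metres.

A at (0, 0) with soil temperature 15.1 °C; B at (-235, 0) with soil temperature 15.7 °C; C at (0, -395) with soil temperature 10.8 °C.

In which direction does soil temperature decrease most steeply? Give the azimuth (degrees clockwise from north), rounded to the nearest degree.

∂T/∂x = (15.7 − 15.1) / (-235 − 0) = -0.002553
∂T/∂y = (10.8 − 15.1) / (-395 − 0) = +0.01089
Steepest decrease is along −∇f: components (+0.002553 E, -0.01089 N).
Azimuth = atan2(+0.002553, -0.01089) = 166.8° ≈ 167°.

167°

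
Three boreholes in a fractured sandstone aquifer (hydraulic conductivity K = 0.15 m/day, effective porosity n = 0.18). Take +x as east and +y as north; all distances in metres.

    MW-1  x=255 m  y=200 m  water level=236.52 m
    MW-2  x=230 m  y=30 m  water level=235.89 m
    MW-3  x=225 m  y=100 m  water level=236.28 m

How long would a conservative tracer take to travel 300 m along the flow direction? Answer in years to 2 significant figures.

100 years

With h = a·x + b·y + c and MW-1 as origin, the differences give:
  (-25)·a + (-170)·b = -0.63
  (-30)·a + (-100)·b = -0.24
Eliminate b (×(-100) and ×(-170), subtract): -2600·a = 22.200 → a = ∂h/∂x = -0.008538
Back-substitute: b = ∂h/∂y = +0.004962.
|∇h| = √(-0.008538² + 0.004962²) = 0.009875
Seepage velocity v = K·i/n = 0.15 × 0.009875 / 0.18 = 0.008229 m/day.
t = 300 / 0.008229 = 3.646e+04 days = 99.8 years.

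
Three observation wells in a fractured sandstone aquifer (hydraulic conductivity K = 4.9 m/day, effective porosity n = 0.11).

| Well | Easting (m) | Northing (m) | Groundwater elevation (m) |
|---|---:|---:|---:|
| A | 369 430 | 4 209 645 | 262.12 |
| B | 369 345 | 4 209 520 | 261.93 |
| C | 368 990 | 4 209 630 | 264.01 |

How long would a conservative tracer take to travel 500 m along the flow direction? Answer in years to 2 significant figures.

Taking A as reference: B−A = (-85, -125, -0.19); C−A = (-440, -15, +1.89).
Determinant of the coordinate differences = (-85)·(-15) − (-440)·(-125) = -53725.
∂h/∂x = [(-0.19)·(-15) − (+1.89)·(-125)] / -53725 = -0.004450
∂h/∂y = [(-85)·(+1.89) − (-440)·(-0.19)] / -53725 = +0.004546
|∇h| = √(-0.004450² + 0.004546²) = 0.006361
Seepage velocity v = K·i/n = 4.9 × 0.006361 / 0.11 = 0.2834 m/day.
t = 500 / 0.2834 = 1764 days = 4.83 years.

4.8 years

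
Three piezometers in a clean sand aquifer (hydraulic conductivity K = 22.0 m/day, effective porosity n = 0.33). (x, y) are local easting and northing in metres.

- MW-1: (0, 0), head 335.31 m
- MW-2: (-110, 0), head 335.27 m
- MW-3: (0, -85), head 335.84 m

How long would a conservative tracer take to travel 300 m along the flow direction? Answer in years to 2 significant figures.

∂h/∂x = (335.27 − 335.31) / (-110 − 0) = +0.0003636
∂h/∂y = (335.84 − 335.31) / (-85 − 0) = -0.006235
|∇h| = √(0.0003636² + -0.006235²) = 0.006246
Seepage velocity v = K·i/n = 22.0 × 0.006246 / 0.33 = 0.4164 m/day.
t = 300 / 0.4164 = 720.5 days = 1.97 years.

2.0 years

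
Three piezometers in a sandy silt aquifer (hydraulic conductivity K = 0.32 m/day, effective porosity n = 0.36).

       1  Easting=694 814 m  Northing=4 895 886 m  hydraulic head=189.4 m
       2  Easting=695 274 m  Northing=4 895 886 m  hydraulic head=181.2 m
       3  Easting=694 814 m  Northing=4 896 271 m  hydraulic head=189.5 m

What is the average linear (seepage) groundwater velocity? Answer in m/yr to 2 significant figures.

∂h/∂x = (181.2 − 189.4) / (695274 − 694814) = -0.01783
∂h/∂y = (189.5 − 189.4) / (4896271 − 4895886) = +0.0002597
|∇h| = √(-0.01783² + 0.0002597²) = 0.01783
Seepage velocity v = K·i/n = 0.32 × 0.01783 / 0.36 = 0.01585 m/day = 5.789 m/yr.

5.8 m/yr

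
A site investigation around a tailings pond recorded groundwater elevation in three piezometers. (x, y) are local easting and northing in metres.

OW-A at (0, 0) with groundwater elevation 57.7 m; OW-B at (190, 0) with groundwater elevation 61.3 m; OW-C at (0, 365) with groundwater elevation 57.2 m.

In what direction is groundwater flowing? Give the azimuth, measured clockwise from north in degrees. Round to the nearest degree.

∂h/∂x = (61.3 − 57.7) / (190 − 0) = +0.01895
∂h/∂y = (57.2 − 57.7) / (365 − 0) = -0.001370
Flow direction (−∇h) has components (-0.01895 E, +0.001370 N).
Azimuth = atan2(E, N) = atan2(-0.01895, +0.001370) = 274.1° ≈ 274°.

274°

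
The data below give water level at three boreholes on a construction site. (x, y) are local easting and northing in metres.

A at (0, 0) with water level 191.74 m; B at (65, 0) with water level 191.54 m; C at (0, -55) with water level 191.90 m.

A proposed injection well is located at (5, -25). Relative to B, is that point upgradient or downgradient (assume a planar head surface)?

upgradient

∂h/∂x = (191.54 − 191.74) / (65 − 0) = -0.003077
∂h/∂y = (191.90 − 191.74) / (-55 − 0) = -0.002909
Head at (5, -25) = 191.74 + (-0.003077)·(5) + (-0.002909)·(-25) = 191.80 m.
That is higher than the 191.54 m at B, so the point is upgradient.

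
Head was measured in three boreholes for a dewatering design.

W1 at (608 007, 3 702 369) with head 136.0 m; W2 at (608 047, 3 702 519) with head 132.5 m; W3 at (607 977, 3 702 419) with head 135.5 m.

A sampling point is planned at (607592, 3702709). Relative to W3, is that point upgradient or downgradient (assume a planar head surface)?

upgradient

Taking W1 as reference: W2−W1 = (40, 150, -3.5); W3−W1 = (-30, 50, -0.5).
Solve a·Δx + b·Δy = Δh: det = 40·50 − (-30)·150 = 6500.
∂h/∂x = [(-3.5)·50 − (-0.5)·150] / 6500 = -0.01538
∂h/∂y = [40·(-0.5) − (-30)·(-3.5)] / 6500 = -0.01923
Head at (607592, 3702709) = 136.0 + (-0.01538)·(-415) + (-0.01923)·(340) = 135.85 m.
That is higher than the 135.5 m at W3, so the point is upgradient.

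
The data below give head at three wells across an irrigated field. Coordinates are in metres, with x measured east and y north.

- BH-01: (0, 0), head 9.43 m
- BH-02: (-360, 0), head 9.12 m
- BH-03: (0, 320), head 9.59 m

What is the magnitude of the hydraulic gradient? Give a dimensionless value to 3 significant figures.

∂h/∂x = (9.12 − 9.43) / (-360 − 0) = +0.0008611
∂h/∂y = (9.59 − 9.43) / (320 − 0) = +0.0005000
|∇h| = √(0.0008611² + 0.0005000²) = 0.0009957

0.000996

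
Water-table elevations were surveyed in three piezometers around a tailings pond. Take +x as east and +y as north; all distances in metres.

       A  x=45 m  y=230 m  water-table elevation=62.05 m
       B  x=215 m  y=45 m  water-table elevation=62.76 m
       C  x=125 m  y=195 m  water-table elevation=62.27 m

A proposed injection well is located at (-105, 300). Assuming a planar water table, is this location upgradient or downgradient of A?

downgradient

Differences from A: to B (Δx, Δy, Δh) = (170, -185, +0.71); to C = (80, -35, +0.22).
Determinant of the coordinate differences = 170·(-35) − 80·(-185) = 8850.
∂h/∂x = [(+0.71)·(-35) − (+0.22)·(-185)] / 8850 = +0.001791
∂h/∂y = [170·(+0.22) − 80·(+0.71)] / 8850 = -0.002192
Head at (-105, 300) = 62.05 + (+0.001791)·(-150) + (-0.002192)·(70) = 61.63 m.
That is lower than the 62.05 m at A, so the point is downgradient.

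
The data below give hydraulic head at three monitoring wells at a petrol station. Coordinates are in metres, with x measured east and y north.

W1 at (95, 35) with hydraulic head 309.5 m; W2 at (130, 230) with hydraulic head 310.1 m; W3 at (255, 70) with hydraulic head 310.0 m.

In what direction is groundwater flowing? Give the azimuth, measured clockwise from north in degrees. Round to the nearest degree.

With h = a·x + b·y + c and W1 as origin, the differences give:
  35·a + 195·b = +0.6
  160·a + 35·b = +0.5
Eliminate b (×35 and ×195, subtract): -29975·a = -76.50 → a = ∂h/∂x = +0.002552
Back-substitute: b = ∂h/∂y = +0.002619.
Flow direction (−∇h) has components (-0.002552 E, -0.002619 N).
Azimuth = atan2(E, N) = atan2(-0.002552, -0.002619) = 224.3° ≈ 224°.

224°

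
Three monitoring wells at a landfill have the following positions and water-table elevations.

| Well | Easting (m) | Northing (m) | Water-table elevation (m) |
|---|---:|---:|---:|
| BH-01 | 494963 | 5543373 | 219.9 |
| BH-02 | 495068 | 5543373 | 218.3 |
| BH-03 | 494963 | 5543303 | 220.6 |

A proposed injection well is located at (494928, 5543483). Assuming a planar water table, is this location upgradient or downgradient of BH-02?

∂h/∂x = (218.3 − 219.9) / (495068 − 494963) = -0.01524
∂h/∂y = (220.6 − 219.9) / (5543303 − 5543373) = -0.010000
Head at (494928, 5543483) = 219.9 + (-0.01524)·(-35) + (-0.010000)·(110) = 219.33 m.
That is higher than the 218.3 m at BH-02, so the point is upgradient.

upgradient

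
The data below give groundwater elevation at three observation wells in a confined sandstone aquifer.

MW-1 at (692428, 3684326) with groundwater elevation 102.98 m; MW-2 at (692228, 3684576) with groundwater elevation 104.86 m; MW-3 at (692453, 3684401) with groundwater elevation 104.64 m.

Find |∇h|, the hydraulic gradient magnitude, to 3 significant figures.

Differences from MW-1: to MW-2 (Δx, Δy, Δh) = (-200, 250, +1.88); to MW-3 = (25, 75, +1.66).
Determinant of the coordinate differences = (-200)·75 − 25·250 = -21250.
∂h/∂x = [(+1.88)·75 − (+1.66)·250] / -21250 = +0.01289
∂h/∂y = [(-200)·(+1.66) − 25·(+1.88)] / -21250 = +0.01784
|∇h| = √(0.01289² + 0.01784²) = 0.02201

0.0220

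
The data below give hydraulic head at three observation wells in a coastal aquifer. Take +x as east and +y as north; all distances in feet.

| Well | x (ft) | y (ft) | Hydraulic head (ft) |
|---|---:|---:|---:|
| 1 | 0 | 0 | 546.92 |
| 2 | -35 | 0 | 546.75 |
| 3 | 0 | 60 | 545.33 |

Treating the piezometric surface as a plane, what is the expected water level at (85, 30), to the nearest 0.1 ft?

546.5 ft

∂h/∂x = (546.75 − 546.92) / (-35 − 0) = +0.004857
∂h/∂y = (545.33 − 546.92) / (60 − 0) = -0.02650
h(85, 30) = 546.92 + (+0.004857)·(85) + (-0.02650)·(30) = 546.92 +0.413 -0.795 = 546.538 ft.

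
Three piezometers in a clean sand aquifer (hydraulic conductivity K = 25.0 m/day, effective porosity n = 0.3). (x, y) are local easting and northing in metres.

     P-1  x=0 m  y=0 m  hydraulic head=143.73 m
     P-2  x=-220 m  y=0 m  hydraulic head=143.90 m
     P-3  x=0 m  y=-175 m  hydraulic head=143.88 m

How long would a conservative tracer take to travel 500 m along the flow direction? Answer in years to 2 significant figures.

∂h/∂x = (143.90 − 143.73) / (-220 − 0) = -0.0007727
∂h/∂y = (143.88 − 143.73) / (-175 − 0) = -0.0008571
|∇h| = √(-0.0007727² + -0.0008571²) = 0.001154
Seepage velocity v = K·i/n = 25.0 × 0.001154 / 0.3 = 0.09617 m/day.
t = 500 / 0.09617 = 5199 days = 14.2 years.

14 years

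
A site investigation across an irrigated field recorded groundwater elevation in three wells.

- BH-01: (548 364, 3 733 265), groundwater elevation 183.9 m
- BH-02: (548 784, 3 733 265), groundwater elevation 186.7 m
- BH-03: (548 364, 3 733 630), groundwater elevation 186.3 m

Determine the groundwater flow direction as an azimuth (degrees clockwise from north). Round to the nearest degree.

∂h/∂x = (186.7 − 183.9) / (548784 − 548364) = +0.006667
∂h/∂y = (186.3 − 183.9) / (3733630 − 3733265) = +0.006575
Flow direction (−∇h) has components (-0.006667 E, -0.006575 N).
Azimuth = atan2(E, N) = atan2(-0.006667, -0.006575) = 225.4° ≈ 225°.

225°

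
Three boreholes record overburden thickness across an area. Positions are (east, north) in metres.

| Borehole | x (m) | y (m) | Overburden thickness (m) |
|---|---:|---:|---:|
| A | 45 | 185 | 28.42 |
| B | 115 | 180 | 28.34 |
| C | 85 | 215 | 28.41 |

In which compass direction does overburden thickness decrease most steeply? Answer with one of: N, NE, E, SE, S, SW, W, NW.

SE

With d = a·x + b·y + c and A as origin, the differences give:
  70·a + (-5)·b = -0.08
  40·a + 30·b = -0.01
Eliminate b (×30 and ×(-5), subtract): 2300·a = -2.450 → a = ∂d/∂x = -0.001065
Back-substitute: b = ∂d/∂y = +0.001087.
Steepest decrease is along −∇f = (+0.001065 E, -0.001087 N) → southeast.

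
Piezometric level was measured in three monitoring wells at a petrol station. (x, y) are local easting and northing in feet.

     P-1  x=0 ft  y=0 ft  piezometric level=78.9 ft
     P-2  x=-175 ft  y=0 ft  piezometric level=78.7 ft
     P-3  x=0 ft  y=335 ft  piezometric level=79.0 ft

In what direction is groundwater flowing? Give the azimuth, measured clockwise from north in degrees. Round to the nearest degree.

∂h/∂x = (78.7 − 78.9) / (-175 − 0) = +0.001143
∂h/∂y = (79.0 − 78.9) / (335 − 0) = +0.0002985
Flow direction (−∇h) has components (-0.001143 E, -0.0002985 N).
Azimuth = atan2(E, N) = atan2(-0.001143, -0.0002985) = 255.4° ≈ 255°.

255°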